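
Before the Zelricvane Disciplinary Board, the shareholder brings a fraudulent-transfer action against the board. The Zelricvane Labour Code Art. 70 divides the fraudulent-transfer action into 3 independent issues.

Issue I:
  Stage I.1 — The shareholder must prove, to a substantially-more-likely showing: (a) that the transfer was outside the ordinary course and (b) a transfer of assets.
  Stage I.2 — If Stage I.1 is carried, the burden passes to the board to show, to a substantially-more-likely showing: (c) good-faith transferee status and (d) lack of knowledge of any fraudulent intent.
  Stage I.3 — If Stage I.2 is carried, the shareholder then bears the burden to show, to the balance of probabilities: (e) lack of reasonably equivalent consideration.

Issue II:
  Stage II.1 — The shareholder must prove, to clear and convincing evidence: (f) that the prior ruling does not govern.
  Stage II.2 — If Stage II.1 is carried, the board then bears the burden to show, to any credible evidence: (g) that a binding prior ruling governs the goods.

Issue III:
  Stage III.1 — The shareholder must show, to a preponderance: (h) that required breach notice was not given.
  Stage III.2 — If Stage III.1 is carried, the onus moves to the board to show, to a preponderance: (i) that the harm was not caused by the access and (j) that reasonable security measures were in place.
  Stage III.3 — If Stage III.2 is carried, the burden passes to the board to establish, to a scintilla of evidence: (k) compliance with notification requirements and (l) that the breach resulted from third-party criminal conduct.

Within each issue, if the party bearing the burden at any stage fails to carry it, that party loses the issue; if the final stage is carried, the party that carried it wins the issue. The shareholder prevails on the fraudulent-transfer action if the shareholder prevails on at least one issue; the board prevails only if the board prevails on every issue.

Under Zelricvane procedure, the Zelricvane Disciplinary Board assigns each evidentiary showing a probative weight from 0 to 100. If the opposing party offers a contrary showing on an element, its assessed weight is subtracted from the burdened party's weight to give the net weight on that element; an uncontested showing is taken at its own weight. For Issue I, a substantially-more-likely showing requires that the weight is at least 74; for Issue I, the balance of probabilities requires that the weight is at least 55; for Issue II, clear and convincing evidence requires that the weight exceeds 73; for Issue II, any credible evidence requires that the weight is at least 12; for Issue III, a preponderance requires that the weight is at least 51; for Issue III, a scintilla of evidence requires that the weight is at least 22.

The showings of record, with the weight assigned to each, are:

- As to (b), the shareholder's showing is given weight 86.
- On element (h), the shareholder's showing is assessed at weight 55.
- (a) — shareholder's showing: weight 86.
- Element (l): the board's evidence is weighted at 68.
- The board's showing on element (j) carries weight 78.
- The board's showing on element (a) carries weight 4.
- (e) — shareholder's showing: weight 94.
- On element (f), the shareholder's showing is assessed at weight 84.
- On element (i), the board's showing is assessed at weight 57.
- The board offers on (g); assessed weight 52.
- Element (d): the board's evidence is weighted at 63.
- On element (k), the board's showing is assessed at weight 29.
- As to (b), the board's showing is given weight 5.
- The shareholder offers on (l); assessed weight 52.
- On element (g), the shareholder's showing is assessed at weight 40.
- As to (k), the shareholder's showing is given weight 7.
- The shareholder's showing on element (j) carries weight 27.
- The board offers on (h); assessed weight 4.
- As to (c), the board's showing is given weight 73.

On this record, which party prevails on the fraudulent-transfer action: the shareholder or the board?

— Issue I —
Stage I.1 — burden on shareholder; standard: a substantially-more-likely showing (weight is at least 74).
    (a): 86 − 4 = 82 ≥ 74 [met]
    (b): 86 − 5 = 81 ≥ 74 [met]
  Stage I.1 carried; the burden shifts to the board.
Stage I.2 — burden on board; standard: a substantially-more-likely showing (weight is at least 74).
    (c): 73 < 74 [not met]
    (d): 63 < 74 [not met]
  The board does not carry Stage I.2.
So the shareholder prevails on this issue.
— Issue II —
Stage II.1 — burden on shareholder; standard: clear and convincing evidence (weight exceeds 73).
    (f): 84 > 73 [met]
  Stage II.1 is satisfied; the onus moves to the board.
Stage II.2 — burden on board; standard: any credible evidence (weight is at least 12).
    (g): 52 − 40 = 12 ≥ 12 [met]
  Stage II.2 carried; the final stage is satisfied.
Every stage carried; the board prevails on this issue.
— Issue III —
Stage III.1 — burden on shareholder; standard: a preponderance (weight is at least 51).
    (h): 55 − 4 = 51 ≥ 51 [met]
  The shareholder carries Stage III.1; the board now bears the burden.
Stage III.2 — burden on board; standard: a preponderance (weight is at least 51).
    (i): 57 ≥ 51 [met]
    (j): 78 − 27 = 51 ≥ 51 [met]
  Stage III.2 is satisfied; the board continues to bear the burden.
Stage III.3 — burden on board; standard: a scintilla of evidence (weight is at least 22).
    (k): 29 − 7 = 22 ≥ 22 [met]
    (l): 68 − 52 = 16 < 22 [not met]
  Stage III.3 not carried; the board fails its burden.
So the shareholder prevails on this issue.
Per-issue: Issue I → shareholder; Issue II → board; Issue III → shareholder. The shareholder must prevail on at least one issue; overall, the shareholder prevails.

shareholder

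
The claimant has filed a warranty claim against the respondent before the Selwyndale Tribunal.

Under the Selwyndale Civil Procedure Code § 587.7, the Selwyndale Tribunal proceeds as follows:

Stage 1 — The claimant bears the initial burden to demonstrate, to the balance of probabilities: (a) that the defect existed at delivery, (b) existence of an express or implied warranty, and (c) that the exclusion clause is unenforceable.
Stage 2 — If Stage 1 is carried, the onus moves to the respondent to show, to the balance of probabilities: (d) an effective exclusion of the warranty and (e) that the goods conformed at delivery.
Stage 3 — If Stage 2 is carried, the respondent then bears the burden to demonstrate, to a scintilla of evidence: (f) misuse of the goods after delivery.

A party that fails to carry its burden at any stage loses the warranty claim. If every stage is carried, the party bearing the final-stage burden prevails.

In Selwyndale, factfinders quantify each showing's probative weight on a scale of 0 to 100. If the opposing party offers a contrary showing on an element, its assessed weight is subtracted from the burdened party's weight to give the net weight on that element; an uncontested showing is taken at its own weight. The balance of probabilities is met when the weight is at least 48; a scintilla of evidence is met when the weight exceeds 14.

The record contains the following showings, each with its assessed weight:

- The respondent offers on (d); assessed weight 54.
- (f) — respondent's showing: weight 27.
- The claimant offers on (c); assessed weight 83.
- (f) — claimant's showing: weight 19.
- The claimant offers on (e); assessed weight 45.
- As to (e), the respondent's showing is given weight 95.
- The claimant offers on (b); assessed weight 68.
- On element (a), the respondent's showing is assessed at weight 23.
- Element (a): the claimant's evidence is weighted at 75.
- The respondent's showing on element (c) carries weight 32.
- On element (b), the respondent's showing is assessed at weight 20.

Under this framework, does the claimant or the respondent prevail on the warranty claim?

claimant

At Stage 1 the claimant must meet the balance of probabilities (weight is at least 48): on (a) the weight is 75 less the opposing 23 gives net 52, ≥ 48, so (a) meets the standard; on (b) the weight is 68 less the opposing 20 gives net 48, ≥ 48, so (b) meets the standard; on (c) the weight is 83 less the opposing 32 gives net 51, which does reach 48, so (c) meets the standard.
  All elements met. The burden passes to the respondent.
At Stage 2 the respondent must meet the balance of probabilities (weight is at least 48): on (d) the weight is 54, ≥ 48, so (d) meets the standard; on (e) the weight is 95 less the opposing 45 gives net 50, which does reach 48, so (e) meets the standard.
  Stage 2 carried; the burden remains with the respondent.
At Stage 3 the respondent must meet a scintilla of evidence (weight exceeds 14): on (f) the weight is 27 less the opposing 19 gives net 8, ≤ 14, so (f) does not meet the standard.
  Not every element is met, so the respondent fails to carry Stage 3.
So the claimant prevails.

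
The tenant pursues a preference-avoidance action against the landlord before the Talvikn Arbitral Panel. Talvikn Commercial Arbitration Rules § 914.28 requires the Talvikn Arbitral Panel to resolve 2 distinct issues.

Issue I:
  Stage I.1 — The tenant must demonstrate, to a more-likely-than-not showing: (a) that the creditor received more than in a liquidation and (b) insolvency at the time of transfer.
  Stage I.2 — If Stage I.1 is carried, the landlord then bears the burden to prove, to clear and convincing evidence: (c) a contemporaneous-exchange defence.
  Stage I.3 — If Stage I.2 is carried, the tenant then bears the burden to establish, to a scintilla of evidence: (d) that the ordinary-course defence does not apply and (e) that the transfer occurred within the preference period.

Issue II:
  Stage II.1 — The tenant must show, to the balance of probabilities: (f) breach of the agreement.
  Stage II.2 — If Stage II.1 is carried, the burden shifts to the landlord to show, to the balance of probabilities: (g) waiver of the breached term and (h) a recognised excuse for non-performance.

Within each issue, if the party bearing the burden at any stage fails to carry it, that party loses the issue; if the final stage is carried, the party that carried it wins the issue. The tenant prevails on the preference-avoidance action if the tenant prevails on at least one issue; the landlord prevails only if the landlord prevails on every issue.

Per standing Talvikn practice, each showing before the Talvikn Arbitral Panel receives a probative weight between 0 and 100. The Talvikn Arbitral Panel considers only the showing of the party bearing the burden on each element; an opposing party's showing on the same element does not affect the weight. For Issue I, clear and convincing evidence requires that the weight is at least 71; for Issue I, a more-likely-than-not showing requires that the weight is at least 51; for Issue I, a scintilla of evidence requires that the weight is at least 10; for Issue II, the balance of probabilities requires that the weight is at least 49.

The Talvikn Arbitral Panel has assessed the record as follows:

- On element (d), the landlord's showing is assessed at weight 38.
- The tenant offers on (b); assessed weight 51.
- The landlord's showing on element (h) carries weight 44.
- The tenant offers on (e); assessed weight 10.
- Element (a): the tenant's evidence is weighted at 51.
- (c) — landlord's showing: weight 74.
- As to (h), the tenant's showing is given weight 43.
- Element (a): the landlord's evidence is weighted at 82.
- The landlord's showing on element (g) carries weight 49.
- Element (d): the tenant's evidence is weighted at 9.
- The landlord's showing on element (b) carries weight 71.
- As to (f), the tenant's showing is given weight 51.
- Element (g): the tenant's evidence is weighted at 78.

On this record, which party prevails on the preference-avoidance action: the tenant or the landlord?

tenant

— Issue I —
At Stage I.1 the tenant must meet a more-likely-than-not showing (weight is at least 51): on (a) the weight is 51 (the landlord's 82 is given no effect), which does reach 51, so (a) meets the standard; on (b) the weight is 51 (the landlord's 71 is given no effect), which does reach 51, so (b) meets the standard.
  Stage I.1 carried; the burden shifts to the landlord.
At Stage I.2 the landlord must meet clear and convincing evidence (weight is at least 71): on (c) the weight is 74, which does reach 71, so (c) meets the standard.
  The landlord carries Stage I.2; the tenant now bears the burden.
At Stage I.3 the tenant must meet a scintilla of evidence (weight is at least 10): on (d) the weight is 9 (the landlord's 38 is given no effect), < 10, so (d) does not meet the standard; on (e) the weight is 10, ≥ 10, so (e) meets the standard.
  The tenant does not carry Stage I.3.
So the landlord prevails on this issue.
— Issue II —
At Stage II.1 the tenant must meet the balance of probabilities (weight is at least 49): on (f) the weight is 51, which does reach 49, so (f) meets the standard.
  All elements met. The burden passes to the landlord.
At Stage II.2 the landlord must meet the balance of probabilities (weight is at least 49): on (g) the weight is 49 (the tenant's 78 is given no effect), which does reach 49, so (g) meets the standard; on (h) the weight is 44 (the tenant's 43 is given no effect), < 49, so (h) does not meet the standard.
  The landlord does not carry Stage II.2.
The analysis ends at Stage II.2; the tenant prevails on this issue.
Per-issue: Issue I → landlord; Issue II → tenant. The tenant must prevail on at least one issue; overall, the tenant prevails.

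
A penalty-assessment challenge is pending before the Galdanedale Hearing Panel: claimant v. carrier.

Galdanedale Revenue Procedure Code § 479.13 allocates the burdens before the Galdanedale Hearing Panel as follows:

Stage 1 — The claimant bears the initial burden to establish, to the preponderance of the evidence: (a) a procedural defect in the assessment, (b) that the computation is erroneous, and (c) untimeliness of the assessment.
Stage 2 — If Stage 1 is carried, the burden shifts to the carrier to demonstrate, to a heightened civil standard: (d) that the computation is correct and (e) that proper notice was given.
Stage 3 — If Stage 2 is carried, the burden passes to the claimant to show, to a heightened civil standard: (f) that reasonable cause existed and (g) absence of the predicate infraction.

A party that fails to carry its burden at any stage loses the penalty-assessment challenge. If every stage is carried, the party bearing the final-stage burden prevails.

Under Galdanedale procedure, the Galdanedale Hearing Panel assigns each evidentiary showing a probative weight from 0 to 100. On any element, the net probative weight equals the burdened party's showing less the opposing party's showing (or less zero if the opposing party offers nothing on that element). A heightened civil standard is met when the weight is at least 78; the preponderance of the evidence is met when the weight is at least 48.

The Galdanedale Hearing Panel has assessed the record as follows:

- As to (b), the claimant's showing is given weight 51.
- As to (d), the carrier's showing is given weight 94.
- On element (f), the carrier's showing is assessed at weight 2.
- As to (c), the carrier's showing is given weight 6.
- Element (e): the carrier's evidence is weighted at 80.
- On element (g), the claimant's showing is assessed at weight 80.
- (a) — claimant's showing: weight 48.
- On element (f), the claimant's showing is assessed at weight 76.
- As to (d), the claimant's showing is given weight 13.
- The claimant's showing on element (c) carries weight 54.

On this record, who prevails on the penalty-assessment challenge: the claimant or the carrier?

Stage 1 — burden on claimant; standard: the preponderance of the evidence (weight is at least 48).
    (a): 48 ≥ 48 [met]
    (b): 51 ≥ 48 [met]
    (c): 54 − 6 = 48 ≥ 48 [met]
  Stage 1 carried; the burden shifts to the carrier.
Stage 2 — burden on carrier; standard: a heightened civil standard (weight is at least 78).
    (d): 94 − 13 = 81 ≥ 78 [met]
    (e): 80 ≥ 78 [met]
  Stage 2 is satisfied; the onus moves to the claimant.
Stage 3 — burden on claimant; standard: a heightened civil standard (weight is at least 78).
    (f): 76 − 2 = 74 < 78 [not met]
    (g): 80 ≥ 78 [met]
  The claimant does not carry Stage 3.
The analysis ends at Stage 3; the carrier prevails.

carrier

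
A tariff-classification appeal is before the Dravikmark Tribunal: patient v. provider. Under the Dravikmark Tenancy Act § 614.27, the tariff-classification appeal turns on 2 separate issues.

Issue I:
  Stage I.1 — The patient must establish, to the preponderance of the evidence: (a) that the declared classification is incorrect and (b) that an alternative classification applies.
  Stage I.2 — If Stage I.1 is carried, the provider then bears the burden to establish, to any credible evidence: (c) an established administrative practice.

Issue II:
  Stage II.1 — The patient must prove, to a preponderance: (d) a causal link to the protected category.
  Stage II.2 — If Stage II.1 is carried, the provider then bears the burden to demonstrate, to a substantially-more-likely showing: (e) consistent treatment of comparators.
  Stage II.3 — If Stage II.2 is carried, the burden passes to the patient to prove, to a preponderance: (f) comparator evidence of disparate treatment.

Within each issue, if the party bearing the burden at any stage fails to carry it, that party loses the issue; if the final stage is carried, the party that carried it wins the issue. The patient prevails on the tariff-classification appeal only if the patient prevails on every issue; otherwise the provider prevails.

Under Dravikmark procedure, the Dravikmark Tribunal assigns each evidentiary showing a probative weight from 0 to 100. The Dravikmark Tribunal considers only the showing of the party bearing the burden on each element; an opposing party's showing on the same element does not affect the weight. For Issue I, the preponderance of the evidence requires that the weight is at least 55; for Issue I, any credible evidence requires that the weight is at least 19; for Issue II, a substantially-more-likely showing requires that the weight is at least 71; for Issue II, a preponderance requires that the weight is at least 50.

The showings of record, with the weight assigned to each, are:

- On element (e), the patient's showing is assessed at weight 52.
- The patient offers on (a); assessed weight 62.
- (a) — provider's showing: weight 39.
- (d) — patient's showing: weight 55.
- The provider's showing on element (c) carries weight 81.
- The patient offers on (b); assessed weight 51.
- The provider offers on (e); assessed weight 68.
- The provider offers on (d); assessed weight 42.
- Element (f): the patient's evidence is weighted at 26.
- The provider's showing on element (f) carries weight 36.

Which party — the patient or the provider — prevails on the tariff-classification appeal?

provider

— Issue I —
Stage I.1 (patient, the preponderance of the evidence, weight is at least 55): (a) 62 (provider's 39 disregarded) ≥ 55 — meets; (b) 51 < 55 — fails.
  Not every element is met, so the patient fails to carry Stage I.1.
The provider prevails on this issue.
— Issue II —
Stage II.1 (patient, a preponderance, weight is at least 50): (d) 55 (provider's 42 disregarded) ≥ 50 — meets.
  All elements met. The burden passes to the provider.
Stage II.2 (provider, a substantially-more-likely showing, weight is at least 71): (e) 68 (patient's 52 disregarded) < 71 — fails.
  Not every element is met, so the provider fails to carry Stage II.2.
The patient prevails on this issue.
Per-issue: Issue I → provider; Issue II → patient. The patient must prevail on every issue; overall, the provider prevails.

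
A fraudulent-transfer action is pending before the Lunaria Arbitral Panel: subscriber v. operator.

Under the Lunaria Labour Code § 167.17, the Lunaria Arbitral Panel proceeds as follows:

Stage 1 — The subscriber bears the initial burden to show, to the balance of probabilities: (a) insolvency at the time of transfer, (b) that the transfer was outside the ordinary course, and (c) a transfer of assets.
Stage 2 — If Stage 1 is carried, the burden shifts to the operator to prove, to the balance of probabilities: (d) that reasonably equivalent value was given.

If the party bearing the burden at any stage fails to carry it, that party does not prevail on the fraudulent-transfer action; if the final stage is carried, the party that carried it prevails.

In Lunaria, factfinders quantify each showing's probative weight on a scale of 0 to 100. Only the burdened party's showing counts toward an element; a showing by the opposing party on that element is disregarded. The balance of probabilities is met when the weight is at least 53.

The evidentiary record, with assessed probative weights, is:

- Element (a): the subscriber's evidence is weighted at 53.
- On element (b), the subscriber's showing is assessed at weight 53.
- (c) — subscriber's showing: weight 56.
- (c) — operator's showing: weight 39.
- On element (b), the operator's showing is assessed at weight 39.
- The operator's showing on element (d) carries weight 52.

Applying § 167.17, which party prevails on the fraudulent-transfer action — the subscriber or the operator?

At Stage 1 the subscriber must meet the balance of probabilities (weight is at least 53): on (a) the weight is 53, which does reach 53, so (a) meets the standard; on (b) the weight is 53 (the operator's 39 is given no effect), which does reach 53, so (b) meets the standard; on (c) the weight is 56 (the operator's 39 is given no effect), which does reach 53, so (c) meets the standard.
  Stage 1 carried; the burden shifts to the operator.
At Stage 2 the operator must meet the balance of probabilities (weight is at least 53): on (d) the weight is 52, < 53, so (d) does not meet the standard.
  Not every element is met, so the operator fails to carry Stage 2.
The subscriber prevails.

subscriber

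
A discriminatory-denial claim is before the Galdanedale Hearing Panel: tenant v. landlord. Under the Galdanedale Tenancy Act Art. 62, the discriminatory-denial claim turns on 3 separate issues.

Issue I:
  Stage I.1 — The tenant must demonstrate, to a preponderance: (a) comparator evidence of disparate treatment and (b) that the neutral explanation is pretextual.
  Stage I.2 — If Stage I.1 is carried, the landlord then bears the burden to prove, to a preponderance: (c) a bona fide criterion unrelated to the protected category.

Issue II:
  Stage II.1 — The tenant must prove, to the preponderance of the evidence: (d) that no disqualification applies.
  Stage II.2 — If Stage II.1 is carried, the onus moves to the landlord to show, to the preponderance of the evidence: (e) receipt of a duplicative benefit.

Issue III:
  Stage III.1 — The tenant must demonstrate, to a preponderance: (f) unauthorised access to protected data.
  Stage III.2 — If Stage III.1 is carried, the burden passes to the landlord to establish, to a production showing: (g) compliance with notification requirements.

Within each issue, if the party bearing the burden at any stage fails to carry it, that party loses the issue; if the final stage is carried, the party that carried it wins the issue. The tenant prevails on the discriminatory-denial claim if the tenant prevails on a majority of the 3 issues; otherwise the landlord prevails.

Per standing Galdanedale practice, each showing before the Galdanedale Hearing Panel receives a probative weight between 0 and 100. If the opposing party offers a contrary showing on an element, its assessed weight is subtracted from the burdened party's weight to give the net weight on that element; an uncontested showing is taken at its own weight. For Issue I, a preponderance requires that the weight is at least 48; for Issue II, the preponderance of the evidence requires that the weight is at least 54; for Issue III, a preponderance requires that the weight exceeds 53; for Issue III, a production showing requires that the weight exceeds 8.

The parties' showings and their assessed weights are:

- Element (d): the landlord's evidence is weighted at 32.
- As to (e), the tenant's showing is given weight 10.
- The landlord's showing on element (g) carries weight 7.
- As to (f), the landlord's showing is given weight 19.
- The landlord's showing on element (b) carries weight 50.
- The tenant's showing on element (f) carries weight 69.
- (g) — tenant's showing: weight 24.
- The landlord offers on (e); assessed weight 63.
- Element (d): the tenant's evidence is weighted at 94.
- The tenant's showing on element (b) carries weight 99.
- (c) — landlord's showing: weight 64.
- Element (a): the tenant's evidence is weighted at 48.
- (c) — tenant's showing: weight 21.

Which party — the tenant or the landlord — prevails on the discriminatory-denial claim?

tenant

— Issue I —
Stage I.1 (tenant, a preponderance, weight is at least 48): (a) 48 ≥ 48 — meets; (b) net 99−50=49 ≥ 48 — meets.
  The tenant carries Stage I.1; the landlord now bears the burden.
Stage I.2 (landlord, a preponderance, weight is at least 48): (c) net 64−21=43 < 48 — fails.
  Stage I.2 not carried; the landlord fails its burden.
The analysis ends at Stage I.2; the tenant prevails on this issue.
— Issue II —
At Stage II.1 the tenant must meet the preponderance of the evidence (weight is at least 54): on (d) the weight is 94 less the opposing 32 gives net 62, ≥ 54, so (d) meets the standard.
  Stage II.1 is satisfied; the onus moves to the landlord.
At Stage II.2 the landlord must meet the preponderance of the evidence (weight is at least 54): on (e) the weight is 63 less the opposing 10 gives net 53, < 54, so (e) does not meet the standard.
  Not every element is met, so the landlord fails to carry Stage II.2.
The tenant prevails on this issue.
— Issue III —
At Stage III.1 the tenant must meet a preponderance (weight exceeds 53): on (f) the weight is 69 less the opposing 19 gives net 50, which does not exceed 53, so (f) does not meet the standard.
  Not every element is met, so the tenant fails to carry Stage III.1.
The analysis ends at Stage III.1; the landlord prevails on this issue.
Per-issue: Issue I → tenant; Issue II → tenant; Issue III → landlord. The tenant must prevail on a majority of issues; overall, the tenant prevails.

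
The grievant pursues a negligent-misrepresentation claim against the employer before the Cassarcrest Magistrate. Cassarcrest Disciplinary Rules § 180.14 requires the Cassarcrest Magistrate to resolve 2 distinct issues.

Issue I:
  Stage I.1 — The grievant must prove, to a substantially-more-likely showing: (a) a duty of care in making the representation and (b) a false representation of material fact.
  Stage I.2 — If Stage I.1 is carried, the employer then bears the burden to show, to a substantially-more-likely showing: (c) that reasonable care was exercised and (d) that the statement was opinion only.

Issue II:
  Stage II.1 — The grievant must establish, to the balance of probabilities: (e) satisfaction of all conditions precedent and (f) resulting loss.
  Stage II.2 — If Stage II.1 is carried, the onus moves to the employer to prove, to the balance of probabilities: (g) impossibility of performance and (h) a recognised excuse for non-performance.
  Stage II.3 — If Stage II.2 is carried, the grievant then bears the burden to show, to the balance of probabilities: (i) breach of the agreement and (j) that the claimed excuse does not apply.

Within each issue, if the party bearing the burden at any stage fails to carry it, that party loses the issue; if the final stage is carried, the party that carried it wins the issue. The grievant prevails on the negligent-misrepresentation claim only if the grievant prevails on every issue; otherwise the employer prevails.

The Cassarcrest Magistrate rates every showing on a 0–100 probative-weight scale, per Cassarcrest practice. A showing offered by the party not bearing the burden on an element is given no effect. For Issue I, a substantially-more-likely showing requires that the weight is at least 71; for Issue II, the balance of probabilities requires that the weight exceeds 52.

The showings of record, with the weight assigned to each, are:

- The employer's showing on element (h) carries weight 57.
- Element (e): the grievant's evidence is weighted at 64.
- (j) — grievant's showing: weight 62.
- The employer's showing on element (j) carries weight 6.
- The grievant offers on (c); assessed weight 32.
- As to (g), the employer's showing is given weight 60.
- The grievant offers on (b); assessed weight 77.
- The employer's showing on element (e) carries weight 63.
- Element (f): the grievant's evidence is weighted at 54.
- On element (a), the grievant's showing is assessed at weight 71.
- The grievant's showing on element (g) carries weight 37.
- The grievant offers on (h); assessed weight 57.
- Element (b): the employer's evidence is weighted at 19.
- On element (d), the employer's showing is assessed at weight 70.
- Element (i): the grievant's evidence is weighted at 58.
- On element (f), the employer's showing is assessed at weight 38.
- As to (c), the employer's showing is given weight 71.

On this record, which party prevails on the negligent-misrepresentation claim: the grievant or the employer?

grievant

— Issue I —
Stage I.1 (grievant, a substantially-more-likely showing, weight is at least 71): (a) 71 ≥ 71 — meets; (b) 77 (employer's 19 disregarded) ≥ 71 — meets.
  Stage I.1 carried; the burden shifts to the employer.
Stage I.2 (employer, a substantially-more-likely showing, weight is at least 71): (c) 71 (grievant's 32 disregarded) ≥ 71 — meets; (d) 70 < 71 — fails.
  Stage I.2 not carried; the employer fails its burden.
So the grievant prevails on this issue.
— Issue II —
At Stage II.1 the grievant must meet the balance of probabilities (weight exceeds 52): on (e) the weight is 64 (the employer's 63 is given no effect), > 52, so (e) meets the standard; on (f) the weight is 54 (the employer's 38 is given no effect), > 52, so (f) meets the standard.
  All elements met. The burden passes to the employer.
At Stage II.2 the employer must meet the balance of probabilities (weight exceeds 52): on (g) the weight is 60 (the grievant's 37 is given no effect), which does exceed 52, so (g) meets the standard; on (h) the weight is 57 (the grievant's 57 is given no effect), which does exceed 52, so (h) meets the standard.
  Stage II.2 is satisfied; the onus moves to the grievant.
At Stage II.3 the grievant must meet the balance of probabilities (weight exceeds 52): on (i) the weight is 58, > 52, so (i) meets the standard; on (j) the weight is 62 (the employer's 6 is given no effect), > 52, so (j) meets the standard.
  Stage II.3 carried; the final stage is satisfied.
Every stage carried; the grievant prevails on this issue.
Per-issue: Issue I → grievant; Issue II → grievant. The grievant must prevail on every issue; overall, the grievant prevails.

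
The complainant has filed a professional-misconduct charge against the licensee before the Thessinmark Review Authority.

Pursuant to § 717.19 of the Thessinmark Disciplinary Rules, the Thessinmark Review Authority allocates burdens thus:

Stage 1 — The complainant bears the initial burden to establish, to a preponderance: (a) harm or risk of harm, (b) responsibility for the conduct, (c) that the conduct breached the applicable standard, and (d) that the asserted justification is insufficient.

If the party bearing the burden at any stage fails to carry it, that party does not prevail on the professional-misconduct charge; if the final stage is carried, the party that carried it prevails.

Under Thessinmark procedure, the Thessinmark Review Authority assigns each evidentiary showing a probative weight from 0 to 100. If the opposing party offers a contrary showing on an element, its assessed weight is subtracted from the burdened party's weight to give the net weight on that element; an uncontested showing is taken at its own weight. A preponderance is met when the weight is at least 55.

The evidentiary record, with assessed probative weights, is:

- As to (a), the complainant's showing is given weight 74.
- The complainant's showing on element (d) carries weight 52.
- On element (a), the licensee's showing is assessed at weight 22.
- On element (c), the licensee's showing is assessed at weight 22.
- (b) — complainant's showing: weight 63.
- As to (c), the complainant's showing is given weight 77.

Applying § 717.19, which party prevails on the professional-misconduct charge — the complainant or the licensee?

licensee

Stage 1 — burden on complainant; standard: a preponderance (weight is at least 55).
    (a): 74 − 22 = 52 < 55 [not met]
    (b): 63 ≥ 55 [met]
    (c): 77 − 22 = 55 ≥ 55 [met]
    (d): 52 < 55 [not met]
  The complainant does not carry Stage 1.
The analysis ends at Stage 1; the licensee prevails.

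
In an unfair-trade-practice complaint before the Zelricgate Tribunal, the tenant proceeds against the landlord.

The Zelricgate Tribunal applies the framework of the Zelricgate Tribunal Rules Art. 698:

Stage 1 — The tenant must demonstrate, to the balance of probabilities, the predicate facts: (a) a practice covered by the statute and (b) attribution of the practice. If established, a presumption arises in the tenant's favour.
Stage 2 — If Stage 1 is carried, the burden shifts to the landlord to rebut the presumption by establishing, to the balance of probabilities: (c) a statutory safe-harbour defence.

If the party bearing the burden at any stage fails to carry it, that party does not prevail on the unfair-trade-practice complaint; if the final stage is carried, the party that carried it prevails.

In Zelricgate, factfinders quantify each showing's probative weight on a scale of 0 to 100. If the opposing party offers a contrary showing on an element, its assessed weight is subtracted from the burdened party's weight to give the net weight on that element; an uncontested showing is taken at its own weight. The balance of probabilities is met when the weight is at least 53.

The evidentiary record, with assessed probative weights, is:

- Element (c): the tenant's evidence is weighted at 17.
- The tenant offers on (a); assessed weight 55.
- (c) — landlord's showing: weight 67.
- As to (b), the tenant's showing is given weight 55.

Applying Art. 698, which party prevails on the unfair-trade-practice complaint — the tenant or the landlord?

Stage 1 (tenant, the balance of probabilities, weight is at least 53): (a) 55 ≥ 53 — meets; (b) 55 ≥ 53 — meets.
  The tenant carries Stage 1; the landlord now bears the burden.
Stage 2 (landlord, the balance of probabilities, weight is at least 53): (c) net 67−17=50 < 53 — fails.
  The landlord does not carry Stage 2.
The analysis ends at Stage 2; the tenant prevails.

tenant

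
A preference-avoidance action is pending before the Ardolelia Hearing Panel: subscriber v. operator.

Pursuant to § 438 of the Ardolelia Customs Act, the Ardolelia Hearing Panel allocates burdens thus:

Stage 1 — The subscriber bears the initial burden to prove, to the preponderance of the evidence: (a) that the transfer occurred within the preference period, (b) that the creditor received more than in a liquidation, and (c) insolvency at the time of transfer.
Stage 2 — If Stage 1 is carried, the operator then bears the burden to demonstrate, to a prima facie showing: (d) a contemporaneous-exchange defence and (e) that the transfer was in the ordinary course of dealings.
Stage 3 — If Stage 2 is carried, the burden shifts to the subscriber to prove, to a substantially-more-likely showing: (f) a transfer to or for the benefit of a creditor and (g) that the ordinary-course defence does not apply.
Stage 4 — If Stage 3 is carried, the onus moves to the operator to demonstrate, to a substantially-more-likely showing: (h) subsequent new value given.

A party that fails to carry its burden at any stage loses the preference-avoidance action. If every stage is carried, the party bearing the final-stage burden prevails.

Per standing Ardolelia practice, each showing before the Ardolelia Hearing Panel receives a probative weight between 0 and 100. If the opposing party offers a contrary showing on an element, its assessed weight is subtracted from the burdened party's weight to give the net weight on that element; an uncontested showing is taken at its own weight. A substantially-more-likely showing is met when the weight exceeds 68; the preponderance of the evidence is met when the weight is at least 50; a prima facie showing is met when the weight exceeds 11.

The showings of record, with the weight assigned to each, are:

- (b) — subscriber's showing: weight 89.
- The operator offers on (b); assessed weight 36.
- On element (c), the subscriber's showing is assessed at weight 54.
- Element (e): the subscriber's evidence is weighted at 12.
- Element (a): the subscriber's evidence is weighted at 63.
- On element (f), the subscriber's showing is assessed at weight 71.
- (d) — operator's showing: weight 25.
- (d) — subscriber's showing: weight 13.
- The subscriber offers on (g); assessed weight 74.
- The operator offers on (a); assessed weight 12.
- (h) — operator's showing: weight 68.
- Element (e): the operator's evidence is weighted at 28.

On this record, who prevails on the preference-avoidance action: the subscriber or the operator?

At Stage 1 the subscriber must meet the preponderance of the evidence (weight is at least 50): on (a) the weight is 63 less the opposing 12 gives net 51, which does reach 50, so (a) meets the standard; on (b) the weight is 89 less the opposing 36 gives net 53, which does reach 50, so (b) meets the standard; on (c) the weight is 54, ≥ 50, so (c) meets the standard.
  Stage 1 carried; the burden shifts to the operator.
At Stage 2 the operator must meet a prima facie showing (weight exceeds 11): on (d) the weight is 25 less the opposing 13 gives net 12, which does exceed 11, so (d) meets the standard; on (e) the weight is 28 less the opposing 12 gives net 16, which does exceed 11, so (e) meets the standard.
  All elements met. The burden passes to the subscriber.
At Stage 3 the subscriber must meet a substantially-more-likely showing (weight exceeds 68): on (f) the weight is 71, > 68, so (f) meets the standard; on (g) the weight is 74, > 68, so (g) meets the standard.
  All elements met. The burden passes to the operator.
At Stage 4 the operator must meet a substantially-more-likely showing (weight exceeds 68): on (h) the weight is 68, ≤ 68, so (h) does not meet the standard.
  Not every element is met, so the operator fails to carry Stage 4.
So the subscriber prevails.

subscriber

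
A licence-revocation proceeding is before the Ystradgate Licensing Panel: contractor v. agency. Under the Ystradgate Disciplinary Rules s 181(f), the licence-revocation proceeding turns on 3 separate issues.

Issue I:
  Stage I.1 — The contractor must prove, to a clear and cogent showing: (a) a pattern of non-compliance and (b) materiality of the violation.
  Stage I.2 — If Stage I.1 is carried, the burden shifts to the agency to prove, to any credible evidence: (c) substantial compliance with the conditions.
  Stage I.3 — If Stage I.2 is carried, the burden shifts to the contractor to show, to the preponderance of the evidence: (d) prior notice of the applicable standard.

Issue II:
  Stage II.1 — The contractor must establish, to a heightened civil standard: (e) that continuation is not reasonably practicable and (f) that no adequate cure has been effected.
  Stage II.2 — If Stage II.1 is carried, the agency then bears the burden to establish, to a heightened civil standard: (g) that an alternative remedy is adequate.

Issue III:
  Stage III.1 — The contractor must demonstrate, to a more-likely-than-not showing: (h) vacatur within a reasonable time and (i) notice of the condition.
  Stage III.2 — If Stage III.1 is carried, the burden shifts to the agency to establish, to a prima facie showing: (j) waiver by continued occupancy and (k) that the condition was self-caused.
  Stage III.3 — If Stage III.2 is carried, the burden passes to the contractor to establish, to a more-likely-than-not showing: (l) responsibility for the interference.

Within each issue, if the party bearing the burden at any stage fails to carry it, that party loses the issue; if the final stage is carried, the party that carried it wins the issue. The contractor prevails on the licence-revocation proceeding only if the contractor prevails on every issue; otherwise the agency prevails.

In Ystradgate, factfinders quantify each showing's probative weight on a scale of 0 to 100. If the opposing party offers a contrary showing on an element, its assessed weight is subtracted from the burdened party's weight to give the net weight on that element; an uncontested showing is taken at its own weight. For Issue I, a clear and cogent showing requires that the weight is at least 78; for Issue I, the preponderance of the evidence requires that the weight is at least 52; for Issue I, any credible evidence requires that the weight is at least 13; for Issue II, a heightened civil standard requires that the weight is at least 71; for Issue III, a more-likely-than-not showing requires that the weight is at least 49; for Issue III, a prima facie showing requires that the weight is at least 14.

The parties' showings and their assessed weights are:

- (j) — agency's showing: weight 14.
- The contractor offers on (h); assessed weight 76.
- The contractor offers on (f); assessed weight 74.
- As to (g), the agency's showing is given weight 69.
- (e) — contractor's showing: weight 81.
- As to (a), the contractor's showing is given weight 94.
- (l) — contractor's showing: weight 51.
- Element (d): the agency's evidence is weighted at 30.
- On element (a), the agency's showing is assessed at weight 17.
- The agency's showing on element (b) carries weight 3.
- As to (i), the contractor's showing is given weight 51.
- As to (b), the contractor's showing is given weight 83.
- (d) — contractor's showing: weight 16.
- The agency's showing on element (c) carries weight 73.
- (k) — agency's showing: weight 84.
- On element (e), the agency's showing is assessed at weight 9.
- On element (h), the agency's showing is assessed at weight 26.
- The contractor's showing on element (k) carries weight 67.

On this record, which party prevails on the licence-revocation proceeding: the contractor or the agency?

— Issue I —
At Stage I.1 the contractor must meet a clear and cogent showing (weight is at least 78): on (a) the weight is 94 less the opposing 17 gives net 77, < 78, so (a) does not meet the standard; on (b) the weight is 83 less the opposing 3 gives net 80, ≥ 78, so (b) meets the standard.
  Not every element is met, so the contractor fails to carry Stage I.1.
So the agency prevails on this issue.
— Issue II —
Stage II.1 (contractor, a heightened civil standard, weight is at least 71): (e) net 81−9=72 ≥ 71 — meets; (f) 74 ≥ 71 — meets.
  Stage II.1 is satisfied; the onus moves to the agency.
Stage II.2 (agency, a heightened civil standard, weight is at least 71): (g) 69 < 71 — fails.
  Stage II.2 not carried; the agency fails its burden.
The analysis ends at Stage II.2; the contractor prevails on this issue.
— Issue III —
At Stage III.1 the contractor must meet a more-likely-than-not showing (weight is at least 49): on (h) the weight is 76 less the opposing 26 gives net 50, which does reach 49, so (h) meets the standard; on (i) the weight is 51, ≥ 49, so (i) meets the standard.
  All elements met. The burden passes to the agency.
At Stage III.2 the agency must meet a prima facie showing (weight is at least 14): on (j) the weight is 14, which does reach 14, so (j) meets the standard; on (k) the weight is 84 less the opposing 67 gives net 17, which does reach 14, so (k) meets the standard.
  The agency carries Stage III.2; the contractor now bears the burden.
At Stage III.3 the contractor must meet a more-likely-than-not showing (weight is at least 49): on (l) the weight is 51, which does reach 49, so (l) meets the standard.
  The contractor carries the last stage.
With every stage satisfied, the contractor prevails on this issue.
Per-issue: Issue I → agency; Issue II → contractor; Issue III → contractor. The contractor must prevail on every issue; overall, the agency prevails.

agency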